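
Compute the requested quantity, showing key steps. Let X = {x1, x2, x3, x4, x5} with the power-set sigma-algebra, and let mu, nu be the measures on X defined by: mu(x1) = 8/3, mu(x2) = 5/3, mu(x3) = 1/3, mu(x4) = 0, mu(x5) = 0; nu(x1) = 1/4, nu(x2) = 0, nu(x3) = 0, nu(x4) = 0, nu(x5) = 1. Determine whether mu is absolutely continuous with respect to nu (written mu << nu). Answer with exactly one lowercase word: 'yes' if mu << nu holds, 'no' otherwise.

mu << nu means: every nu-null measurable set is also mu-null; equivalently, for every atom x, if nu({x}) = 0 then mu({x}) = 0.
Checking each atom:
  x1: nu = 1/4 > 0 -> no constraint.
  x2: nu = 0, mu = 5/3 > 0 -> violates mu << nu.
  x3: nu = 0, mu = 1/3 > 0 -> violates mu << nu.
  x4: nu = 0, mu = 0 -> consistent with mu << nu.
  x5: nu = 1 > 0 -> no constraint.
The atom(s) x2, x3 violate the condition (nu = 0 but mu > 0). Therefore mu is NOT absolutely continuous w.r.t. nu.

no


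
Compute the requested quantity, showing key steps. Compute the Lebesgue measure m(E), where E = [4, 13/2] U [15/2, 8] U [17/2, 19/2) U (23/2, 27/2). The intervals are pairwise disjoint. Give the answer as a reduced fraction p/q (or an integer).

For pairwise disjoint intervals, m(union_i I_i) = sum_i m(I_i),
and m is invariant under swapping open/closed endpoints (single points have measure 0).
So m(E) = sum_i (b_i - a_i).
  I_1 has length 13/2 - 4 = 5/2.
  I_2 has length 8 - 15/2 = 1/2.
  I_3 has length 19/2 - 17/2 = 1.
  I_4 has length 27/2 - 23/2 = 2.
Summing:
  m(E) = 5/2 + 1/2 + 1 + 2 = 6.

6


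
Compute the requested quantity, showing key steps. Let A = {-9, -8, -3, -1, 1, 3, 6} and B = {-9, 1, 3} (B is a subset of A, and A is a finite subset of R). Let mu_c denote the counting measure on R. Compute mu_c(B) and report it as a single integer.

Counting measure assigns mu_c(E) = |E| (number of elements) when E is finite.
B has 3 element(s), so mu_c(B) = 3.

3


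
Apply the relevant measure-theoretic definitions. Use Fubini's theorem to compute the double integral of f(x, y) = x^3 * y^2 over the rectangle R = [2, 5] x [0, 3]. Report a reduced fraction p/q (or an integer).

f(x, y) is a tensor product of a function of x and a function of y, and both factors are bounded continuous (hence Lebesgue integrable) on the rectangle, so Fubini's theorem applies:
  integral_R f d(m x m) = (integral_a1^b1 x^3 dx) * (integral_a2^b2 y^2 dy).
Inner integral in x: integral_{2}^{5} x^3 dx = (5^4 - 2^4)/4
  = 609/4.
Inner integral in y: integral_{0}^{3} y^2 dy = (3^3 - 0^3)/3
  = 9.
Product: (609/4) * (9) = 5481/4.

5481/4


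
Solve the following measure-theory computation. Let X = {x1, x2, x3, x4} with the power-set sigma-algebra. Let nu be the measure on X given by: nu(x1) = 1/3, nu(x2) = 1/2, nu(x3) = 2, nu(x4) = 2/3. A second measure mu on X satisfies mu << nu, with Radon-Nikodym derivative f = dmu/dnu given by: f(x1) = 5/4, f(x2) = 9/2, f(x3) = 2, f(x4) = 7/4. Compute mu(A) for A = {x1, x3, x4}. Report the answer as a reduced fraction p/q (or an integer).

By the defining property of the Radon-Nikodym derivative, for every measurable set A,
  mu(A) = integral_A f dnu.
Since nu is a discrete measure concentrated on the atoms of X, the integral over A reduces to the sum
  mu(A) = sum_{x in A} f(x) * nu({x}).
Computing each term:
  x1: f(x1) * nu(x1) = 5/4 * 1/3 = 5/12.
  x3: f(x3) * nu(x3) = 2 * 2 = 4.
  x4: f(x4) * nu(x4) = 7/4 * 2/3 = 7/6.
Summing: mu(A) = 5/12 + 4 + 7/6 = 67/12.

67/12


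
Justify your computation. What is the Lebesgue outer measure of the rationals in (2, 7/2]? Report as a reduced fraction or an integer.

Q cap (2, 7/2] is countable; list its elements as q_1, q_2, ... . Fix eps > 0 and cover the k-th point by an interval of length eps * 2^(-k). The cover has total length eps * sum_{k>=1} 2^(-k) = eps, so by definition of outer measure m*(Q cap (2, 7/2]) <= eps. Since eps was arbitrary and m* >= 0, the outer measure is 0.

0


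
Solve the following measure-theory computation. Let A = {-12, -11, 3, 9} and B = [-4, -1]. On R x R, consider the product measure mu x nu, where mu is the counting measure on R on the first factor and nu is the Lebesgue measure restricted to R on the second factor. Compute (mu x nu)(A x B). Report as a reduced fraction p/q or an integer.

For a measurable rectangle A x B, the product measure satisfies
  (mu x nu)(A x B) = mu(A) * nu(B).
  mu(A) = 4.
  nu(B) = 3.
  (mu x nu)(A x B) = 4 * 3 = 12.

12


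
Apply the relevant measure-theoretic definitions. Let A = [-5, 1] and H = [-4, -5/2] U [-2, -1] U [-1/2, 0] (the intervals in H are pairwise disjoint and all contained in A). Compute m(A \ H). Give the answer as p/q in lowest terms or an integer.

The ambient interval has length m(A) = 1 - (-5) = 6.
Since the holes are disjoint and sit inside A, by finite additivity
  m(H) = sum_i (b_i - a_i), and m(A \ H) = m(A) - m(H).
Computing the hole measures:
  m(H_1) = -5/2 - (-4) = 3/2.
  m(H_2) = -1 - (-2) = 1.
  m(H_3) = 0 - (-1/2) = 1/2.
Summed: m(H) = 3/2 + 1 + 1/2 = 3.
So m(A \ H) = 6 - 3 = 3.

3


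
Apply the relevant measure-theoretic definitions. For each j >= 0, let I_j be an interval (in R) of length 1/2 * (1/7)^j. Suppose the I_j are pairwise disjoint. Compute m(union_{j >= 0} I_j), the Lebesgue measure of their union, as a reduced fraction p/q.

By countable additivity of the Lebesgue measure on pairwise disjoint measurable sets,
  m(union_{j >= 0} I_j) = sum_{j >= 0} m(I_j) = sum_{j >= 0} a * r^j,
  with a = 1/2 and r = 1/7.
Since 0 < r = 1/7 < 1, the geometric series converges:
  sum_{j >= 0} a * r^j = a / (1 - r).
  = 1/2 / (1 - 1/7)
  = 1/2 / (6/7)
  = 7/12.

7/12


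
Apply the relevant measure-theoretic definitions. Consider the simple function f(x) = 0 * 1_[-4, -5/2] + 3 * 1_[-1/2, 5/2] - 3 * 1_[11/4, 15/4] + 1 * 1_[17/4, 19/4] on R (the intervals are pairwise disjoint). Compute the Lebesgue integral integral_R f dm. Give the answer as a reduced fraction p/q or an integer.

For a simple function f = sum_i c_i * 1_{A_i} with disjoint A_i,
  integral f dm = sum_i c_i * m(A_i).
Lengths of the A_i:
  m(A_1) = -5/2 - (-4) = 3/2.
  m(A_2) = 5/2 - (-1/2) = 3.
  m(A_3) = 15/4 - 11/4 = 1.
  m(A_4) = 19/4 - 17/4 = 1/2.
Contributions c_i * m(A_i):
  (0) * (3/2) = 0.
  (3) * (3) = 9.
  (-3) * (1) = -3.
  (1) * (1/2) = 1/2.
Total: 0 + 9 - 3 + 1/2 = 13/2.

13/2


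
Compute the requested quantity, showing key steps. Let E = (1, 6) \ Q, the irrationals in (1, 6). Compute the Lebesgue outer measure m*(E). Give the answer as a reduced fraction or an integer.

The interval I = (1, 6) has m(I) = 6 - 1 = 5 (endpoints are measure-zero, so open/closed/half-open agree). Write I = (I cap Q) u (I \ Q). The rationals in I are countable, so m*(I cap Q) = 0 (cover each rational by intervals whose total length is arbitrarily small). By countable subadditivity m*(I) <= m*(I cap Q) + m*(I \ Q), hence m*(I \ Q) >= m(I) = 5. The reverse inequality m*(I \ Q) <= m*(I) = 5 is trivial since (I \ Q) is a subset of I. Therefore m*(I \ Q) = 5.

5


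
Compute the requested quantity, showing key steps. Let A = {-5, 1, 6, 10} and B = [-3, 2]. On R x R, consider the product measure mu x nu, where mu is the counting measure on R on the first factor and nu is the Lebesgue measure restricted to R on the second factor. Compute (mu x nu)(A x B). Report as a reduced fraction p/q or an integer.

For a measurable rectangle A x B, the product measure satisfies
  (mu x nu)(A x B) = mu(A) * nu(B).
  mu(A) = 4.
  nu(B) = 5.
  (mu x nu)(A x B) = 4 * 5 = 20.

20


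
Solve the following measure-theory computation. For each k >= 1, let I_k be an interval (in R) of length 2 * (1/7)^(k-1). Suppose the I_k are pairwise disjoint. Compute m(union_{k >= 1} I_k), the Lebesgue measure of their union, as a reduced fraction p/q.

By countable additivity of the Lebesgue measure on pairwise disjoint measurable sets,
  m(union_{k >= 1} I_k) = sum_{k >= 1} m(I_k) = sum_{k >= 1} a * r^(k-1),
  with a = 2 and r = 1/7.
Since 0 < r = 1/7 < 1, the geometric series converges:
  sum_{k >= 1} a * r^(k-1) = a / (1 - r).
  = 2 / (1 - 1/7)
  = 2 / (6/7)
  = 7/3.

7/3


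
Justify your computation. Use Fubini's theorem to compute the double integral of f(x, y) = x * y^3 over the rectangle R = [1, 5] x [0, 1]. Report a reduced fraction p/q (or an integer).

f(x, y) is a tensor product of a function of x and a function of y, and both factors are bounded continuous (hence Lebesgue integrable) on the rectangle, so Fubini's theorem applies:
  integral_R f d(m x m) = (integral_a1^b1 x dx) * (integral_a2^b2 y^3 dy).
Inner integral in x: integral_{1}^{5} x dx = (5^2 - 1^2)/2
  = 12.
Inner integral in y: integral_{0}^{1} y^3 dy = (1^4 - 0^4)/4
  = 1/4.
Product: (12) * (1/4) = 3.

3


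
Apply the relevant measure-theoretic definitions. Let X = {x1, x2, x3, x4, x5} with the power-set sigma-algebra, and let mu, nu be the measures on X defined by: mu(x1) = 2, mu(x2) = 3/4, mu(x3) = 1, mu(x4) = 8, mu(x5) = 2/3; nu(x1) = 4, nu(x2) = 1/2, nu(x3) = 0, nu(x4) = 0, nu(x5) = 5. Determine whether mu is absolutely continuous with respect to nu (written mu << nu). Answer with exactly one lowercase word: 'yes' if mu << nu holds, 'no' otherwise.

mu << nu means: every nu-null measurable set is also mu-null; equivalently, for every atom x, if nu({x}) = 0 then mu({x}) = 0.
Checking each atom:
  x1: nu = 4 > 0 -> no constraint.
  x2: nu = 1/2 > 0 -> no constraint.
  x3: nu = 0, mu = 1 > 0 -> violates mu << nu.
  x4: nu = 0, mu = 8 > 0 -> violates mu << nu.
  x5: nu = 5 > 0 -> no constraint.
The atom(s) x3, x4 violate the condition (nu = 0 but mu > 0). Therefore mu is NOT absolutely continuous w.r.t. nu.

no


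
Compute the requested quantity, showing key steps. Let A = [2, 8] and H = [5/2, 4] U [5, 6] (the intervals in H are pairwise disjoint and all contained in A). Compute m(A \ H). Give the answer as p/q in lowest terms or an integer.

The ambient interval has length m(A) = 8 - 2 = 6.
Since the holes are disjoint and sit inside A, by finite additivity
  m(H) = sum_i (b_i - a_i), and m(A \ H) = m(A) - m(H).
Computing the hole measures:
  m(H_1) = 4 - 5/2 = 3/2.
  m(H_2) = 6 - 5 = 1.
Summed: m(H) = 3/2 + 1 = 5/2.
So m(A \ H) = 6 - 5/2 = 7/2.

7/2


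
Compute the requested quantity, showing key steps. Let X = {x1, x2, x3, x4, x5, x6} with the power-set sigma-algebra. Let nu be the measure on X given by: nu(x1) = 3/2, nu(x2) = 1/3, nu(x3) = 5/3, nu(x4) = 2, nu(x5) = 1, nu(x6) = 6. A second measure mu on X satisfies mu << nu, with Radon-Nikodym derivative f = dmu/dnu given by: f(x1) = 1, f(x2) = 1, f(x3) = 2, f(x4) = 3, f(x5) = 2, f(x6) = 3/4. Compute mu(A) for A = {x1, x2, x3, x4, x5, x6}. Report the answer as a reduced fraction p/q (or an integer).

By the defining property of the Radon-Nikodym derivative, for every measurable set A,
  mu(A) = integral_A f dnu.
Since nu is a discrete measure concentrated on the atoms of X, the integral over A reduces to the sum
  mu(A) = sum_{x in A} f(x) * nu({x}).
Computing each term:
  x1: f(x1) * nu(x1) = 1 * 3/2 = 3/2.
  x2: f(x2) * nu(x2) = 1 * 1/3 = 1/3.
  x3: f(x3) * nu(x3) = 2 * 5/3 = 10/3.
  x4: f(x4) * nu(x4) = 3 * 2 = 6.
  x5: f(x5) * nu(x5) = 2 * 1 = 2.
  x6: f(x6) * nu(x6) = 3/4 * 6 = 9/2.
Summing: mu(A) = 3/2 + 1/3 + 10/3 + 6 + 2 + 9/2 = 53/3.

53/3


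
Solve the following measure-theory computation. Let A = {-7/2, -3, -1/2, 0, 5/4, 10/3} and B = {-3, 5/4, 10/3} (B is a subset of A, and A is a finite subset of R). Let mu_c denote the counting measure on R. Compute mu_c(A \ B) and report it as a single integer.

Counting measure assigns mu_c(E) = |E| (number of elements) when E is finite. For B subset A, A \ B is the set of elements of A not in B, so |A \ B| = |A| - |B|.
|A| = 6, |B| = 3, so mu_c(A \ B) = 6 - 3 = 3.

3


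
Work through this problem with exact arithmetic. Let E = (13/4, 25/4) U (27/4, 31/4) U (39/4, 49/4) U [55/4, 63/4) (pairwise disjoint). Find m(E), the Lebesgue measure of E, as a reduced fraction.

For pairwise disjoint intervals, m(union_i I_i) = sum_i m(I_i),
and m is invariant under swapping open/closed endpoints (single points have measure 0).
So m(E) = sum_i (b_i - a_i).
  I_1 has length 25/4 - 13/4 = 3.
  I_2 has length 31/4 - 27/4 = 1.
  I_3 has length 49/4 - 39/4 = 5/2.
  I_4 has length 63/4 - 55/4 = 2.
Summing:
  m(E) = 3 + 1 + 5/2 + 2 = 17/2.

17/2


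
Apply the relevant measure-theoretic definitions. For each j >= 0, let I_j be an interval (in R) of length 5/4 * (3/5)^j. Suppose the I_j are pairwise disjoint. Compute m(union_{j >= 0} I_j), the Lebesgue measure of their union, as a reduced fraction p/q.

By countable additivity of the Lebesgue measure on pairwise disjoint measurable sets,
  m(union_{j >= 0} I_j) = sum_{j >= 0} m(I_j) = sum_{j >= 0} a * r^j,
  with a = 5/4 and r = 3/5.
Since 0 < r = 3/5 < 1, the geometric series converges:
  sum_{j >= 0} a * r^j = a / (1 - r).
  = 5/4 / (1 - 3/5)
  = 5/4 / (2/5)
  = 25/8.

25/8


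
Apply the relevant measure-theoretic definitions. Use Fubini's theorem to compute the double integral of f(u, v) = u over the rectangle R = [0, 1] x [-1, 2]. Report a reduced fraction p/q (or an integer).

f(u, v) is a tensor product of a function of u and a function of v, and both factors are bounded continuous (hence Lebesgue integrable) on the rectangle, so Fubini's theorem applies:
  integral_R f d(m x m) = (integral_a1^b1 u du) * (integral_a2^b2 1 dv).
Inner integral in u: integral_{0}^{1} u du = (1^2 - 0^2)/2
  = 1/2.
Inner integral in v: integral_{-1}^{2} 1 dv = (2^1 - (-1)^1)/1
  = 3.
Product: (1/2) * (3) = 3/2.

3/2


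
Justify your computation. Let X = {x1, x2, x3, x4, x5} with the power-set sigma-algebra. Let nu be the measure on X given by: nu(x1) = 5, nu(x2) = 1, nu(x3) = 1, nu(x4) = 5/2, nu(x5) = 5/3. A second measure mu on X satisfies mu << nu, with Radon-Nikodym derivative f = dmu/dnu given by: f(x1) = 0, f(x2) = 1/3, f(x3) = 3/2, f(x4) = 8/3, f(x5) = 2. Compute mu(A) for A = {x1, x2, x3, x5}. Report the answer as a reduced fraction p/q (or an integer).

By the defining property of the Radon-Nikodym derivative, for every measurable set A,
  mu(A) = integral_A f dnu.
Since nu is a discrete measure concentrated on the atoms of X, the integral over A reduces to the sum
  mu(A) = sum_{x in A} f(x) * nu({x}).
Computing each term:
  x1: f(x1) * nu(x1) = 0 * 5 = 0.
  x2: f(x2) * nu(x2) = 1/3 * 1 = 1/3.
  x3: f(x3) * nu(x3) = 3/2 * 1 = 3/2.
  x5: f(x5) * nu(x5) = 2 * 5/3 = 10/3.
Summing: mu(A) = 0 + 1/3 + 3/2 + 10/3 = 31/6.

31/6


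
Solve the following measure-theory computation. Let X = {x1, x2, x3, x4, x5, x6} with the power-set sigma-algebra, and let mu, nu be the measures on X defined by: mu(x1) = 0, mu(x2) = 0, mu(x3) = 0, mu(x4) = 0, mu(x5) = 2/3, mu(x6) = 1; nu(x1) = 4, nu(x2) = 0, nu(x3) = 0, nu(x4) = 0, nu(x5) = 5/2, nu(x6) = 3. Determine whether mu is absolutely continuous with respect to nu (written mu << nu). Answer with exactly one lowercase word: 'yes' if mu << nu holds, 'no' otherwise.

mu << nu means: every nu-null measurable set is also mu-null; equivalently, for every atom x, if nu({x}) = 0 then mu({x}) = 0.
Checking each atom:
  x1: nu = 4 > 0 -> no constraint.
  x2: nu = 0, mu = 0 -> consistent with mu << nu.
  x3: nu = 0, mu = 0 -> consistent with mu << nu.
  x4: nu = 0, mu = 0 -> consistent with mu << nu.
  x5: nu = 5/2 > 0 -> no constraint.
  x6: nu = 3 > 0 -> no constraint.
No atom violates the condition. Therefore mu << nu.

yes


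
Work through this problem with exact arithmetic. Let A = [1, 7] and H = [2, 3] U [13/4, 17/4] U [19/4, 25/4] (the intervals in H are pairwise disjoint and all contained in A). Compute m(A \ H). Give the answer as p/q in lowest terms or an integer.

The ambient interval has length m(A) = 7 - 1 = 6.
Since the holes are disjoint and sit inside A, by finite additivity
  m(H) = sum_i (b_i - a_i), and m(A \ H) = m(A) - m(H).
Computing the hole measures:
  m(H_1) = 3 - 2 = 1.
  m(H_2) = 17/4 - 13/4 = 1.
  m(H_3) = 25/4 - 19/4 = 3/2.
Summed: m(H) = 1 + 1 + 3/2 = 7/2.
So m(A \ H) = 6 - 7/2 = 5/2.

5/2


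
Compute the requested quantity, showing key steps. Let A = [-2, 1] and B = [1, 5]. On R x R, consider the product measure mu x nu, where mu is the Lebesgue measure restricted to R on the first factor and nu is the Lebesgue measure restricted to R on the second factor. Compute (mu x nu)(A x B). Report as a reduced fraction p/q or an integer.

For a measurable rectangle A x B, the product measure satisfies
  (mu x nu)(A x B) = mu(A) * nu(B).
  mu(A) = 3.
  nu(B) = 4.
  (mu x nu)(A x B) = 3 * 4 = 12.

12


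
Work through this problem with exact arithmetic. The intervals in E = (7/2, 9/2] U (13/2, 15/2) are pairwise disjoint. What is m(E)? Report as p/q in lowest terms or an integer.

For pairwise disjoint intervals, m(union_i I_i) = sum_i m(I_i),
and m is invariant under swapping open/closed endpoints (single points have measure 0).
So m(E) = sum_i (b_i - a_i).
  I_1 has length 9/2 - 7/2 = 1.
  I_2 has length 15/2 - 13/2 = 1.
Summing:
  m(E) = 1 + 1 = 2.

2


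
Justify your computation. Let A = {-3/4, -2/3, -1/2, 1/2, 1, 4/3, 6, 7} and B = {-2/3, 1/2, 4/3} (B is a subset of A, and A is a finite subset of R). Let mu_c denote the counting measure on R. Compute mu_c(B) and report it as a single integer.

Counting measure assigns mu_c(E) = |E| (number of elements) when E is finite.
B has 3 element(s), so mu_c(B) = 3.

3


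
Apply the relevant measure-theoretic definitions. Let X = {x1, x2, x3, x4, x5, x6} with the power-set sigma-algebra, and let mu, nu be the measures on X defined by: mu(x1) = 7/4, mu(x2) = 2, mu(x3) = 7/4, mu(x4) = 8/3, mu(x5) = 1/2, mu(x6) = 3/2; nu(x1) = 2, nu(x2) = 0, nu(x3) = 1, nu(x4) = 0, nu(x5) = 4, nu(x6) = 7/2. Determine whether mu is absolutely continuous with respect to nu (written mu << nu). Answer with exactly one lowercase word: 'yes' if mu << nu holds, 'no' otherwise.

mu << nu means: every nu-null measurable set is also mu-null; equivalently, for every atom x, if nu({x}) = 0 then mu({x}) = 0.
Checking each atom:
  x1: nu = 2 > 0 -> no constraint.
  x2: nu = 0, mu = 2 > 0 -> violates mu << nu.
  x3: nu = 1 > 0 -> no constraint.
  x4: nu = 0, mu = 8/3 > 0 -> violates mu << nu.
  x5: nu = 4 > 0 -> no constraint.
  x6: nu = 7/2 > 0 -> no constraint.
The atom(s) x2, x4 violate the condition (nu = 0 but mu > 0). Therefore mu is NOT absolutely continuous w.r.t. nu.

no


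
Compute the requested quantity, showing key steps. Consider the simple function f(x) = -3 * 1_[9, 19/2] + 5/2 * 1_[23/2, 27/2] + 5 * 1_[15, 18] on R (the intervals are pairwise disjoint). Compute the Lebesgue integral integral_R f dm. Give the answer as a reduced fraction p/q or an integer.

For a simple function f = sum_i c_i * 1_{A_i} with disjoint A_i,
  integral f dm = sum_i c_i * m(A_i).
Lengths of the A_i:
  m(A_1) = 19/2 - 9 = 1/2.
  m(A_2) = 27/2 - 23/2 = 2.
  m(A_3) = 18 - 15 = 3.
Contributions c_i * m(A_i):
  (-3) * (1/2) = -3/2.
  (5/2) * (2) = 5.
  (5) * (3) = 15.
Total: -3/2 + 5 + 15 = 37/2.

37/2


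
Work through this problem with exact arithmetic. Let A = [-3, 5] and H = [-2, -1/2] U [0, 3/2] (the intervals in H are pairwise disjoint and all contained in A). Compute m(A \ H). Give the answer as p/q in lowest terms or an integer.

The ambient interval has length m(A) = 5 - (-3) = 8.
Since the holes are disjoint and sit inside A, by finite additivity
  m(H) = sum_i (b_i - a_i), and m(A \ H) = m(A) - m(H).
Computing the hole measures:
  m(H_1) = -1/2 - (-2) = 3/2.
  m(H_2) = 3/2 - 0 = 3/2.
Summed: m(H) = 3/2 + 3/2 = 3.
So m(A \ H) = 8 - 3 = 5.

5


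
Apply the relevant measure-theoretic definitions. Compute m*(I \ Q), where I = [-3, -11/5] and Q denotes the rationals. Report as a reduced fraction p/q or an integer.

The interval I = [-3, -11/5] has m(I) = -11/5 - (-3) = 4/5 (endpoints are measure-zero, so open/closed/half-open agree). Write I = (I cap Q) u (I \ Q). The rationals in I are countable, so m*(I cap Q) = 0 (cover each rational by intervals whose total length is arbitrarily small). By countable subadditivity m*(I) <= m*(I cap Q) + m*(I \ Q), hence m*(I \ Q) >= m(I) = 4/5. The reverse inequality m*(I \ Q) <= m*(I) = 4/5 is trivial since (I \ Q) is a subset of I. Therefore m*(I \ Q) = 4/5.

4/5


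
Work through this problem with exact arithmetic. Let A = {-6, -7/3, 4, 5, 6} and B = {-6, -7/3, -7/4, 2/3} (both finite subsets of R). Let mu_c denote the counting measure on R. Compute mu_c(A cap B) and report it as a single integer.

Counting measure on a finite set equals cardinality. mu_c(A cap B) = |A cap B| (elements appearing in both).
Enumerating the elements of A that also lie in B gives 2 element(s).
So mu_c(A cap B) = 2.

2


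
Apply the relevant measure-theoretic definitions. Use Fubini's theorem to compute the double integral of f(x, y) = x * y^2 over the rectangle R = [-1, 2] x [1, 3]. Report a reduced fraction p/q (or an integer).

f(x, y) is a tensor product of a function of x and a function of y, and both factors are bounded continuous (hence Lebesgue integrable) on the rectangle, so Fubini's theorem applies:
  integral_R f d(m x m) = (integral_a1^b1 x dx) * (integral_a2^b2 y^2 dy).
Inner integral in x: integral_{-1}^{2} x dx = (2^2 - (-1)^2)/2
  = 3/2.
Inner integral in y: integral_{1}^{3} y^2 dy = (3^3 - 1^3)/3
  = 26/3.
Product: (3/2) * (26/3) = 13.

13


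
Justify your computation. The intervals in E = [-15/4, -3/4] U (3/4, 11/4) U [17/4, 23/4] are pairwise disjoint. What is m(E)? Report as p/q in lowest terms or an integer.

For pairwise disjoint intervals, m(union_i I_i) = sum_i m(I_i),
and m is invariant under swapping open/closed endpoints (single points have measure 0).
So m(E) = sum_i (b_i - a_i).
  I_1 has length -3/4 - (-15/4) = 3.
  I_2 has length 11/4 - 3/4 = 2.
  I_3 has length 23/4 - 17/4 = 3/2.
Summing:
  m(E) = 3 + 2 + 3/2 = 13/2.

13/2


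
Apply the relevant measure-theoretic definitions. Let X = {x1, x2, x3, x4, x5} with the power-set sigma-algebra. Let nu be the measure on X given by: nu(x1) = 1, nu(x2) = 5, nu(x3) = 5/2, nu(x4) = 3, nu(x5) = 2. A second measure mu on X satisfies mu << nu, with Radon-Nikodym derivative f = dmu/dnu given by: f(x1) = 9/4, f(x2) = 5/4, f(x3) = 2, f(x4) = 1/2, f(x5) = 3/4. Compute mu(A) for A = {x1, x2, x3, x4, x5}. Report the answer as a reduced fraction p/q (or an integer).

By the defining property of the Radon-Nikodym derivative, for every measurable set A,
  mu(A) = integral_A f dnu.
Since nu is a discrete measure concentrated on the atoms of X, the integral over A reduces to the sum
  mu(A) = sum_{x in A} f(x) * nu({x}).
Computing each term:
  x1: f(x1) * nu(x1) = 9/4 * 1 = 9/4.
  x2: f(x2) * nu(x2) = 5/4 * 5 = 25/4.
  x3: f(x3) * nu(x3) = 2 * 5/2 = 5.
  x4: f(x4) * nu(x4) = 1/2 * 3 = 3/2.
  x5: f(x5) * nu(x5) = 3/4 * 2 = 3/2.
Summing: mu(A) = 9/4 + 25/4 + 5 + 3/2 + 3/2 = 33/2.

33/2


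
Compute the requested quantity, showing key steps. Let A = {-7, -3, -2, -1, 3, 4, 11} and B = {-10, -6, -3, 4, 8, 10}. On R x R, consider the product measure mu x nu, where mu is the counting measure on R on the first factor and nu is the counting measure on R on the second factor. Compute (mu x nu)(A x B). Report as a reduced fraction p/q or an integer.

For a measurable rectangle A x B, the product measure satisfies
  (mu x nu)(A x B) = mu(A) * nu(B).
  mu(A) = 7.
  nu(B) = 6.
  (mu x nu)(A x B) = 7 * 6 = 42.

42


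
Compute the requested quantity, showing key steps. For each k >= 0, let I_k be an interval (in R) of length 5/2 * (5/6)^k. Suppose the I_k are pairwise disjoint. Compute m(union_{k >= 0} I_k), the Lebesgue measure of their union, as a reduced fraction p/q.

By countable additivity of the Lebesgue measure on pairwise disjoint measurable sets,
  m(union_{k >= 0} I_k) = sum_{k >= 0} m(I_k) = sum_{k >= 0} a * r^k,
  with a = 5/2 and r = 5/6.
Since 0 < r = 5/6 < 1, the geometric series converges:
  sum_{k >= 0} a * r^k = a / (1 - r).
  = 5/2 / (1 - 5/6)
  = 5/2 / (1/6)
  = 15.

15


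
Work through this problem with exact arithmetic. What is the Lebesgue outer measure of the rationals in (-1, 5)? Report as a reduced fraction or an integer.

E = Q cap (-1, 5) is a subset of Q, which is countable. Enumerate Q = {q_1, q_2, ...}; for any eps > 0, cover q_k by the open interval (q_k - eps/2^(k+1), q_k + eps/2^(k+1)), of length eps/2^k. The total cover length is sum_{k>=1} eps/2^k = eps. Hence m*(E) <= m*(Q) <= eps for every eps > 0, and since outer measure is non-negative, m*(E) = 0.

0


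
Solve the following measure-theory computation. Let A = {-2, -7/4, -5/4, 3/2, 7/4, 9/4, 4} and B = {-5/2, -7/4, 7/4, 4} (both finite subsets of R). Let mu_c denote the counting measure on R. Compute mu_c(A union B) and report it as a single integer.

Counting measure on a finite set equals cardinality. By inclusion-exclusion, |A union B| = |A| + |B| - |A cap B|.
|A| = 7, |B| = 4, |A cap B| = 3.
So mu_c(A union B) = 7 + 4 - 3 = 8.

8


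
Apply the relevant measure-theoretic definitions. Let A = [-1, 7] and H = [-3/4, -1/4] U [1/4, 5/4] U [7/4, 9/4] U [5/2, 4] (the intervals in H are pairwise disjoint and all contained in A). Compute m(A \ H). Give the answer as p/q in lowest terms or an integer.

The ambient interval has length m(A) = 7 - (-1) = 8.
Since the holes are disjoint and sit inside A, by finite additivity
  m(H) = sum_i (b_i - a_i), and m(A \ H) = m(A) - m(H).
Computing the hole measures:
  m(H_1) = -1/4 - (-3/4) = 1/2.
  m(H_2) = 5/4 - 1/4 = 1.
  m(H_3) = 9/4 - 7/4 = 1/2.
  m(H_4) = 4 - 5/2 = 3/2.
Summed: m(H) = 1/2 + 1 + 1/2 + 3/2 = 7/2.
So m(A \ H) = 8 - 7/2 = 9/2.

9/2


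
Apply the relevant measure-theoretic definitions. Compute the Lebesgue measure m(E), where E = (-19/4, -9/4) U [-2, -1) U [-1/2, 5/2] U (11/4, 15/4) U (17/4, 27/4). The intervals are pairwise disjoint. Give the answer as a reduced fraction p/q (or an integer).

For pairwise disjoint intervals, m(union_i I_i) = sum_i m(I_i),
and m is invariant under swapping open/closed endpoints (single points have measure 0).
So m(E) = sum_i (b_i - a_i).
  I_1 has length -9/4 - (-19/4) = 5/2.
  I_2 has length -1 - (-2) = 1.
  I_3 has length 5/2 - (-1/2) = 3.
  I_4 has length 15/4 - 11/4 = 1.
  I_5 has length 27/4 - 17/4 = 5/2.
Summing:
  m(E) = 5/2 + 1 + 3 + 1 + 5/2 = 10.

10


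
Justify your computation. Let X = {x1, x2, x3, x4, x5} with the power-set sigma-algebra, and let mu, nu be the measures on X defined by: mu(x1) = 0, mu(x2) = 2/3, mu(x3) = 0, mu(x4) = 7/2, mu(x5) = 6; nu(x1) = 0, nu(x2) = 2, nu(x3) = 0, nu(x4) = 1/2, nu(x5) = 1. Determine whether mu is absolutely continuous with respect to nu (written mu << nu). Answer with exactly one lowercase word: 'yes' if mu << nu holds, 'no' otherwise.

mu << nu means: every nu-null measurable set is also mu-null; equivalently, for every atom x, if nu({x}) = 0 then mu({x}) = 0.
Checking each atom:
  x1: nu = 0, mu = 0 -> consistent with mu << nu.
  x2: nu = 2 > 0 -> no constraint.
  x3: nu = 0, mu = 0 -> consistent with mu << nu.
  x4: nu = 1/2 > 0 -> no constraint.
  x5: nu = 1 > 0 -> no constraint.
No atom violates the condition. Therefore mu << nu.

yes


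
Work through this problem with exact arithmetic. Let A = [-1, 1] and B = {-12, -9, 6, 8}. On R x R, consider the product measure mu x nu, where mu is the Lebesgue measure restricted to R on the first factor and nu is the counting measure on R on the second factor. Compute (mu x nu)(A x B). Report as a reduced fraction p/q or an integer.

For a measurable rectangle A x B, the product measure satisfies
  (mu x nu)(A x B) = mu(A) * nu(B).
  mu(A) = 2.
  nu(B) = 4.
  (mu x nu)(A x B) = 2 * 4 = 8.

8


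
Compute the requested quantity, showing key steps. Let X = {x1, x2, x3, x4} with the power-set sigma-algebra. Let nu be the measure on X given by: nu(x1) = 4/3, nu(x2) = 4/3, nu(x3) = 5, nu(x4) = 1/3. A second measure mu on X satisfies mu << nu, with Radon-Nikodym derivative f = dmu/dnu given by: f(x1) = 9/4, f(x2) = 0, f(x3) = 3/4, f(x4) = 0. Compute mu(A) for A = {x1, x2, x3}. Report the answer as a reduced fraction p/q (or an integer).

By the defining property of the Radon-Nikodym derivative, for every measurable set A,
  mu(A) = integral_A f dnu.
Since nu is a discrete measure concentrated on the atoms of X, the integral over A reduces to the sum
  mu(A) = sum_{x in A} f(x) * nu({x}).
Computing each term:
  x1: f(x1) * nu(x1) = 9/4 * 4/3 = 3.
  x2: f(x2) * nu(x2) = 0 * 4/3 = 0.
  x3: f(x3) * nu(x3) = 3/4 * 5 = 15/4.
Summing: mu(A) = 3 + 0 + 15/4 = 27/4.

27/4


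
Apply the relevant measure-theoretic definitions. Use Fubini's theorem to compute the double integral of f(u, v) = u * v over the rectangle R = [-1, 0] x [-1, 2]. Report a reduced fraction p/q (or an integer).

f(u, v) is a tensor product of a function of u and a function of v, and both factors are bounded continuous (hence Lebesgue integrable) on the rectangle, so Fubini's theorem applies:
  integral_R f d(m x m) = (integral_a1^b1 u du) * (integral_a2^b2 v dv).
Inner integral in u: integral_{-1}^{0} u du = (0^2 - (-1)^2)/2
  = -1/2.
Inner integral in v: integral_{-1}^{2} v dv = (2^2 - (-1)^2)/2
  = 3/2.
Product: (-1/2) * (3/2) = -3/4.

-3/4


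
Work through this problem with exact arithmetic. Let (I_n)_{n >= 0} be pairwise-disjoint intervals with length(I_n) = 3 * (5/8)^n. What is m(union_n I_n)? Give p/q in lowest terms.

By countable additivity of the Lebesgue measure on pairwise disjoint measurable sets,
  m(union_{n >= 0} I_n) = sum_{n >= 0} m(I_n) = sum_{n >= 0} a * r^n,
  with a = 3 and r = 5/8.
Since 0 < r = 5/8 < 1, the geometric series converges:
  sum_{n >= 0} a * r^n = a / (1 - r).
  = 3 / (1 - 5/8)
  = 3 / (3/8)
  = 8.

8


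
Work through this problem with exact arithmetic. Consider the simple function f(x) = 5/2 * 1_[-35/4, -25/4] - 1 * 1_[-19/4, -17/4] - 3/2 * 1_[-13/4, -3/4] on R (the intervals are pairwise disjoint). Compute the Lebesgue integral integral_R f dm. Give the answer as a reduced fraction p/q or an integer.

For a simple function f = sum_i c_i * 1_{A_i} with disjoint A_i,
  integral f dm = sum_i c_i * m(A_i).
Lengths of the A_i:
  m(A_1) = -25/4 - (-35/4) = 5/2.
  m(A_2) = -17/4 - (-19/4) = 1/2.
  m(A_3) = -3/4 - (-13/4) = 5/2.
Contributions c_i * m(A_i):
  (5/2) * (5/2) = 25/4.
  (-1) * (1/2) = -1/2.
  (-3/2) * (5/2) = -15/4.
Total: 25/4 - 1/2 - 15/4 = 2.

2


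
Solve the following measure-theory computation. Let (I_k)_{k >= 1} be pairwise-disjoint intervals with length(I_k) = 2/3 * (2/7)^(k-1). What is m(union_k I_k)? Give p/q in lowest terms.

By countable additivity of the Lebesgue measure on pairwise disjoint measurable sets,
  m(union_{k >= 1} I_k) = sum_{k >= 1} m(I_k) = sum_{k >= 1} a * r^(k-1),
  with a = 2/3 and r = 2/7.
Since 0 < r = 2/7 < 1, the geometric series converges:
  sum_{k >= 1} a * r^(k-1) = a / (1 - r).
  = 2/3 / (1 - 2/7)
  = 2/3 / (5/7)
  = 14/15.

14/15


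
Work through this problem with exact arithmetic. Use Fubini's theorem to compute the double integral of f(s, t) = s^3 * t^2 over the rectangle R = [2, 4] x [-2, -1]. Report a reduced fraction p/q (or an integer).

f(s, t) is a tensor product of a function of s and a function of t, and both factors are bounded continuous (hence Lebesgue integrable) on the rectangle, so Fubini's theorem applies:
  integral_R f d(m x m) = (integral_a1^b1 s^3 ds) * (integral_a2^b2 t^2 dt).
Inner integral in s: integral_{2}^{4} s^3 ds = (4^4 - 2^4)/4
  = 60.
Inner integral in t: integral_{-2}^{-1} t^2 dt = ((-1)^3 - (-2)^3)/3
  = 7/3.
Product: (60) * (7/3) = 140.

140


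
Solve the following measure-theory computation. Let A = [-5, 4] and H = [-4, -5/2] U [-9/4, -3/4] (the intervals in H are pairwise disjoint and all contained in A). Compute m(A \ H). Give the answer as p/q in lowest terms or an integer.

The ambient interval has length m(A) = 4 - (-5) = 9.
Since the holes are disjoint and sit inside A, by finite additivity
  m(H) = sum_i (b_i - a_i), and m(A \ H) = m(A) - m(H).
Computing the hole measures:
  m(H_1) = -5/2 - (-4) = 3/2.
  m(H_2) = -3/4 - (-9/4) = 3/2.
Summed: m(H) = 3/2 + 3/2 = 3.
So m(A \ H) = 9 - 3 = 6.

6


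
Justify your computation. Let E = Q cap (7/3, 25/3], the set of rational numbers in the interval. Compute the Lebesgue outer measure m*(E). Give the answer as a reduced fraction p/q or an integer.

Q cap (7/3, 25/3] is countable; list its elements as q_1, q_2, ... . Fix eps > 0 and cover the k-th point by an interval of length eps * 2^(-k). The cover has total length eps * sum_{k>=1} 2^(-k) = eps, so by definition of outer measure m*(Q cap (7/3, 25/3]) <= eps. Since eps was arbitrary and m* >= 0, the outer measure is 0.

0


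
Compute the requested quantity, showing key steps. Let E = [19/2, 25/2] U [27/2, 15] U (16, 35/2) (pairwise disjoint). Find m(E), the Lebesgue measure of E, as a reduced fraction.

For pairwise disjoint intervals, m(union_i I_i) = sum_i m(I_i),
and m is invariant under swapping open/closed endpoints (single points have measure 0).
So m(E) = sum_i (b_i - a_i).
  I_1 has length 25/2 - 19/2 = 3.
  I_2 has length 15 - 27/2 = 3/2.
  I_3 has length 35/2 - 16 = 3/2.
Summing:
  m(E) = 3 + 3/2 + 3/2 = 6.

6


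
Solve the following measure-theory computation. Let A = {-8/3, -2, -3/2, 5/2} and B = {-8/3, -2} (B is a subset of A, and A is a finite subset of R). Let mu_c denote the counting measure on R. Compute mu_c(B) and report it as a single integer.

Counting measure assigns mu_c(E) = |E| (number of elements) when E is finite.
B has 2 element(s), so mu_c(B) = 2.

2


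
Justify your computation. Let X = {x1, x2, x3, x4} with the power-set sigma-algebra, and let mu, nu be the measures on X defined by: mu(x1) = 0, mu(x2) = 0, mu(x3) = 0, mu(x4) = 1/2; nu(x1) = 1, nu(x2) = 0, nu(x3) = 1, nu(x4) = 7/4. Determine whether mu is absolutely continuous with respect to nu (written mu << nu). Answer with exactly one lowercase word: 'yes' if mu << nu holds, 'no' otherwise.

mu << nu means: every nu-null measurable set is also mu-null; equivalently, for every atom x, if nu({x}) = 0 then mu({x}) = 0.
Checking each atom:
  x1: nu = 1 > 0 -> no constraint.
  x2: nu = 0, mu = 0 -> consistent with mu << nu.
  x3: nu = 1 > 0 -> no constraint.
  x4: nu = 7/4 > 0 -> no constraint.
No atom violates the condition. Therefore mu << nu.

yes


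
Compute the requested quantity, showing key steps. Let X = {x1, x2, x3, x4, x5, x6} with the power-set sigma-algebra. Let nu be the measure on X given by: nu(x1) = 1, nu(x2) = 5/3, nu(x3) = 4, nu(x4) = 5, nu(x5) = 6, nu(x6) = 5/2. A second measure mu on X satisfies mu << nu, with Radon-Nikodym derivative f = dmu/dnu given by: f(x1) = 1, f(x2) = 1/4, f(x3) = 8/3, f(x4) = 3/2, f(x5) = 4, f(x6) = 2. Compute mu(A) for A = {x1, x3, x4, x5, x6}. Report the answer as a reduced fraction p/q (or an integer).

By the defining property of the Radon-Nikodym derivative, for every measurable set A,
  mu(A) = integral_A f dnu.
Since nu is a discrete measure concentrated on the atoms of X, the integral over A reduces to the sum
  mu(A) = sum_{x in A} f(x) * nu({x}).
Computing each term:
  x1: f(x1) * nu(x1) = 1 * 1 = 1.
  x3: f(x3) * nu(x3) = 8/3 * 4 = 32/3.
  x4: f(x4) * nu(x4) = 3/2 * 5 = 15/2.
  x5: f(x5) * nu(x5) = 4 * 6 = 24.
  x6: f(x6) * nu(x6) = 2 * 5/2 = 5.
Summing: mu(A) = 1 + 32/3 + 15/2 + 24 + 5 = 289/6.

289/6


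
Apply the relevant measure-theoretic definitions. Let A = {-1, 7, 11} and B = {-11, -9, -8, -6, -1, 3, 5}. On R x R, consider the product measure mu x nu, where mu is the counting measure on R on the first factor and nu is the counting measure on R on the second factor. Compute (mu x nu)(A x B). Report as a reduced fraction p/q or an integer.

For a measurable rectangle A x B, the product measure satisfies
  (mu x nu)(A x B) = mu(A) * nu(B).
  mu(A) = 3.
  nu(B) = 7.
  (mu x nu)(A x B) = 3 * 7 = 21.

21


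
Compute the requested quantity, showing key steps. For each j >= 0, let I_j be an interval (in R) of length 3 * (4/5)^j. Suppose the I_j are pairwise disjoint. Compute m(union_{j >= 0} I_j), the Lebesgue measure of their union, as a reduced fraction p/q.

By countable additivity of the Lebesgue measure on pairwise disjoint measurable sets,
  m(union_{j >= 0} I_j) = sum_{j >= 0} m(I_j) = sum_{j >= 0} a * r^j,
  with a = 3 and r = 4/5.
Since 0 < r = 4/5 < 1, the geometric series converges:
  sum_{j >= 0} a * r^j = a / (1 - r).
  = 3 / (1 - 4/5)
  = 3 / (1/5)
  = 15.

15


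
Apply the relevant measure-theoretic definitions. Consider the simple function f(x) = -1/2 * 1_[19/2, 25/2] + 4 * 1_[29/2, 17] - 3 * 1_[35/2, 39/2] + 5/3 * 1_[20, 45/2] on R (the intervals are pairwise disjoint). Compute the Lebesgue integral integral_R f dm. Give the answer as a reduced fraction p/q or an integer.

For a simple function f = sum_i c_i * 1_{A_i} with disjoint A_i,
  integral f dm = sum_i c_i * m(A_i).
Lengths of the A_i:
  m(A_1) = 25/2 - 19/2 = 3.
  m(A_2) = 17 - 29/2 = 5/2.
  m(A_3) = 39/2 - 35/2 = 2.
  m(A_4) = 45/2 - 20 = 5/2.
Contributions c_i * m(A_i):
  (-1/2) * (3) = -3/2.
  (4) * (5/2) = 10.
  (-3) * (2) = -6.
  (5/3) * (5/2) = 25/6.
Total: -3/2 + 10 - 6 + 25/6 = 20/3.

20/3


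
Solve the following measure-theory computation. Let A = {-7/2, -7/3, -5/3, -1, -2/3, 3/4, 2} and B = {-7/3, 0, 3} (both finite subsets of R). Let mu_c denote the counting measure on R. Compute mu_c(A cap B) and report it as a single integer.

Counting measure on a finite set equals cardinality. mu_c(A cap B) = |A cap B| (elements appearing in both).
Enumerating the elements of A that also lie in B gives 1 element(s).
So mu_c(A cap B) = 1.

1


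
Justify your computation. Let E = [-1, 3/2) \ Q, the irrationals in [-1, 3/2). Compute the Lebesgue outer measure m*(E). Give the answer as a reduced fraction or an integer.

The interval I = [-1, 3/2) has m(I) = 3/2 - (-1) = 5/2 (endpoints are measure-zero, so open/closed/half-open agree). Write I = (I cap Q) u (I \ Q). The rationals in I are countable, so m*(I cap Q) = 0 (cover each rational by intervals whose total length is arbitrarily small). By countable subadditivity m*(I) <= m*(I cap Q) + m*(I \ Q), hence m*(I \ Q) >= m(I) = 5/2. The reverse inequality m*(I \ Q) <= m*(I) = 5/2 is trivial since (I \ Q) is a subset of I. Therefore m*(I \ Q) = 5/2.

5/2


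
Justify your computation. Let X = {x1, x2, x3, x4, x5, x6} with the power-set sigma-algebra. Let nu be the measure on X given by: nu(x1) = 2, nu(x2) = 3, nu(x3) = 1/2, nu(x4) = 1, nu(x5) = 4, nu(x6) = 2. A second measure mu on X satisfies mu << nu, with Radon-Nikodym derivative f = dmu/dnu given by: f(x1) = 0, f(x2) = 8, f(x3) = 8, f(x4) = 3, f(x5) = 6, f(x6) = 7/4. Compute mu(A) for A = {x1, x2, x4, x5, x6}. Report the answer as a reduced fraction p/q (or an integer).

By the defining property of the Radon-Nikodym derivative, for every measurable set A,
  mu(A) = integral_A f dnu.
Since nu is a discrete measure concentrated on the atoms of X, the integral over A reduces to the sum
  mu(A) = sum_{x in A} f(x) * nu({x}).
Computing each term:
  x1: f(x1) * nu(x1) = 0 * 2 = 0.
  x2: f(x2) * nu(x2) = 8 * 3 = 24.
  x4: f(x4) * nu(x4) = 3 * 1 = 3.
  x5: f(x5) * nu(x5) = 6 * 4 = 24.
  x6: f(x6) * nu(x6) = 7/4 * 2 = 7/2.
Summing: mu(A) = 0 + 24 + 3 + 24 + 7/2 = 109/2.

109/2


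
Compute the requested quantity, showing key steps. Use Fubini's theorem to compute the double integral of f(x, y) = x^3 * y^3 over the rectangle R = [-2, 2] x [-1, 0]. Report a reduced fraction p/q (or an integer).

f(x, y) is a tensor product of a function of x and a function of y, and both factors are bounded continuous (hence Lebesgue integrable) on the rectangle, so Fubini's theorem applies:
  integral_R f d(m x m) = (integral_a1^b1 x^3 dx) * (integral_a2^b2 y^3 dy).
Inner integral in x: integral_{-2}^{2} x^3 dx = (2^4 - (-2)^4)/4
  = 0.
Inner integral in y: integral_{-1}^{0} y^3 dy = (0^4 - (-1)^4)/4
  = -1/4.
Product: (0) * (-1/4) = 0.

0


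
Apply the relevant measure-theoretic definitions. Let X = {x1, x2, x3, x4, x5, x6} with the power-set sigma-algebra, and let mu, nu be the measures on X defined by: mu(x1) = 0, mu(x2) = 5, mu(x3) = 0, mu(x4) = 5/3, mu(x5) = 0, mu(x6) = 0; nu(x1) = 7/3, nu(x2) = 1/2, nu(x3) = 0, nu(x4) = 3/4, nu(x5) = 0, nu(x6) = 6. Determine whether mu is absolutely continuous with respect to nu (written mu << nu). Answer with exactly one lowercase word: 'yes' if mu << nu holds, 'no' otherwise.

mu << nu means: every nu-null measurable set is also mu-null; equivalently, for every atom x, if nu({x}) = 0 then mu({x}) = 0.
Checking each atom:
  x1: nu = 7/3 > 0 -> no constraint.
  x2: nu = 1/2 > 0 -> no constraint.
  x3: nu = 0, mu = 0 -> consistent with mu << nu.
  x4: nu = 3/4 > 0 -> no constraint.
  x5: nu = 0, mu = 0 -> consistent with mu << nu.
  x6: nu = 6 > 0 -> no constraint.
No atom violates the condition. Therefore mu << nu.

yes
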